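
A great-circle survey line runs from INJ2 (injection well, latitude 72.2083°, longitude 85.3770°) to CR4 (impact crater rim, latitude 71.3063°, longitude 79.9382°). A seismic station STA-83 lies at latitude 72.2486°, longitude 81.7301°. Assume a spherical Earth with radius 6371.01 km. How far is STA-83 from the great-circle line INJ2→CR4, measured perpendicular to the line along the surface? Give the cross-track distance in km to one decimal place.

δ₁₃ = central angle INJ2→STA-83 = 0.019437 rad  (haversine)
θ₁₃ = bearing INJ2→STA-83 = 273.809°,  θ₁₂ = bearing INJ2→CR4 = 244.687°
dₓₜ = R·arcsin(sin δ₁₃ · sin(θ₁₃ − θ₁₂)) = 6371.01·arcsin(0.01944·sin(29.122°)) = 60.264 km
|dₓₜ| = 60.264 km

60.3 km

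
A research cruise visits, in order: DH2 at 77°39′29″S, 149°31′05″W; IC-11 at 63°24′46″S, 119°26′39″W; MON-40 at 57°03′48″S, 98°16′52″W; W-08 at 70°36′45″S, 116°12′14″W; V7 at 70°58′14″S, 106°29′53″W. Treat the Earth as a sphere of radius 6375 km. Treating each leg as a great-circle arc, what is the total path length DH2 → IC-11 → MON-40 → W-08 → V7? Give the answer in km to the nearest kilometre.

5333 km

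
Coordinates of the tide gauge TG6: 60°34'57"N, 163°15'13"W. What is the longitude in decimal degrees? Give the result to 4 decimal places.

163° + 15′/60 + 13″/3600 = 163 + 0.25000 + 0.00361 = 163.2536°

163.2536°W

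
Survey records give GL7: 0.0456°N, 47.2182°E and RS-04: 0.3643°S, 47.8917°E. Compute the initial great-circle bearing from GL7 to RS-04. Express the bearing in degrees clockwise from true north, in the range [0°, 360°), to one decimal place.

121.3°

Δλ = 0.6735°
y = sin Δλ · cos φ₂ = 0.011754
x = cos φ₁ sin φ₂ − sin φ₁ cos φ₂ cos Δλ = -0.007154
θ = atan2(y, x) = 121.3259° → 121.3259° (mod 360°)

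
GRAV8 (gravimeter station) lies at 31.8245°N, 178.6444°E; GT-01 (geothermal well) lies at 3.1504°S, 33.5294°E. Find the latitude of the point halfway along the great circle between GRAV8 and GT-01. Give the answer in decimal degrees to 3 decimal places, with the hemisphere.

39.556°N

Bx = cos φ₂ cos Δλ = -0.819062,  By = cos φ₂ sin Δλ = -0.571067
φₘ = atan2(sin φ₁ + sin φ₂, √((cos φ₁ + Bx)² + By²)) = 39.55575°
λₘ = λ₁ + atan2(By, cos φ₁ + Bx) = 91.71214°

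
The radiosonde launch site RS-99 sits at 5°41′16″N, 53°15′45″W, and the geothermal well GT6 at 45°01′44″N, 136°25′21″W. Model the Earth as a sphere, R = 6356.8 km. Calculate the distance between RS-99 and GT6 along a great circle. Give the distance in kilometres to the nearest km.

9003 km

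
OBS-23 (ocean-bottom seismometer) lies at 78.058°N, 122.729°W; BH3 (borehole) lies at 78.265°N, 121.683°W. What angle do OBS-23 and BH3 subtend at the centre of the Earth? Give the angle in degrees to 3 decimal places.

0.298°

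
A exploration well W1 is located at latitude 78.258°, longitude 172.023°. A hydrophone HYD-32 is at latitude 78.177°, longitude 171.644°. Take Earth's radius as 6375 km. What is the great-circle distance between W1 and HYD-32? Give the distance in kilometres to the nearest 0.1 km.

12.5 km

Δφ = -0.0810°,  Δλ = -0.3790°
a = sin²(Δφ/2) + cos φ₁ cos φ₂ sin²(Δλ/2) = 0.000001
c = 2·arcsin(√a) = 0.001955 rad = 0.1120°
d = R·c = 6375 × 0.001955 = 12.5 km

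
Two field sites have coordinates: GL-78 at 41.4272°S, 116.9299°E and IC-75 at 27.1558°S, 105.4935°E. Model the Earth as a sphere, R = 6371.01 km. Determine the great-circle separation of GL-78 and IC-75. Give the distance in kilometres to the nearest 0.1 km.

1899.3 km

Δφ = 14.2714°,  Δλ = -11.4364°
a = sin²(Δφ/2) + cos φ₁ cos φ₂ sin²(Δλ/2) = 0.022054
c = 2·arcsin(√a) = 0.298111 rad = 17.0805°
d = R·c = 6371.01 × 0.298111 = 1899.3 km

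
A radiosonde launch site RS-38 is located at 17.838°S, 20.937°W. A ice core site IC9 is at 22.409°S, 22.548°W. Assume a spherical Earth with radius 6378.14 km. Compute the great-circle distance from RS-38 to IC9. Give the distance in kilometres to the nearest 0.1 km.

Δφ = -4.5710°,  Δλ = -1.6110°
a = sin²(Δφ/2) + cos φ₁ cos φ₂ sin²(Δλ/2) = 0.001764
c = 2·arcsin(√a) = 0.084031 rad = 4.8146°
d = R·c = 6378.14 × 0.084031 = 536.0 km

536.0 km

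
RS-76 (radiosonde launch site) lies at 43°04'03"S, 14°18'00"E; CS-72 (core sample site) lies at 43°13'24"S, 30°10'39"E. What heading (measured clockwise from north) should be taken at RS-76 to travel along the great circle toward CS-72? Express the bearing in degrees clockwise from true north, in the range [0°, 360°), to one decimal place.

RS-76: φ = -43.06750°, λ = +14.30000°
CS-72: φ = -43.22333°, λ = +30.17750°
Δλ = 15.8775°
y = sin Δλ · cos φ₂ = 0.199356
x = cos φ₁ sin φ₂ − sin φ₁ cos φ₂ cos Δλ = -0.021704
θ = atan2(y, x) = 96.2132° → 96.2132° (mod 360°)

96.2°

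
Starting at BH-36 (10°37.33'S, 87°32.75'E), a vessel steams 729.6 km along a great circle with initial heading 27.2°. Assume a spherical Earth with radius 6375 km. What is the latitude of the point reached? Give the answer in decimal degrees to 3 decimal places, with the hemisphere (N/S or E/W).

BH-36: φ = -10.62217°, λ = +87.54583°
δ = d/R = 729.6/6375 = 0.114447 rad
φ₂ = arcsin(sin φ₁ cos δ + cos φ₁ sin δ cos θ)
   = arcsin(-0.18433·0.99346 + 0.98286·0.11420·0.88942) = -4.77811°
λ₂ = λ₁ + atan2(sin θ sin δ cos φ₁, cos δ − sin φ₁ sin φ₂) = 90.54844°

4.778°S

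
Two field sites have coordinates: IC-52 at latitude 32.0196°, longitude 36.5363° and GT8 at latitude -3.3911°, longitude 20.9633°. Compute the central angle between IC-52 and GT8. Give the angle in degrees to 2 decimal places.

38.38°

Δφ = -35.4107°,  Δλ = -15.5730°
a = sin²(Δφ/2) + cos φ₁ cos φ₂ sin²(Δλ/2) = 0.108026
c = 2·arcsin(√a) = 0.669796 rad = 38.3765°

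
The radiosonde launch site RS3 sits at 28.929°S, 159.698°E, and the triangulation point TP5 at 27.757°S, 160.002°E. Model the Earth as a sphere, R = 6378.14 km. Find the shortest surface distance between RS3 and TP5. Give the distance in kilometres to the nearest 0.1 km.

133.8 km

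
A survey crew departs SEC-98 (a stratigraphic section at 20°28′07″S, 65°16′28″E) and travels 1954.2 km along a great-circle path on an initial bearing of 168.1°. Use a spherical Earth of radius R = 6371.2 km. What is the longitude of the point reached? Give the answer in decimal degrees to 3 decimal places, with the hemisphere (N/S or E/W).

SEC-98: φ = -20.46861°, λ = +65.27444°
δ = d/R = 1954.2/6371.2 = 0.306724 rad
φ₂ = arcsin(sin φ₁ cos δ + cos φ₁ sin δ cos θ)
   = arcsin(-0.34969·0.95333 + 0.93686·0.30194·-0.97851) = -37.60165°
λ₂ = λ₁ + atan2(sin θ sin δ cos φ₁, cos δ − sin φ₁ sin φ₂) = 69.78168°

69.782°E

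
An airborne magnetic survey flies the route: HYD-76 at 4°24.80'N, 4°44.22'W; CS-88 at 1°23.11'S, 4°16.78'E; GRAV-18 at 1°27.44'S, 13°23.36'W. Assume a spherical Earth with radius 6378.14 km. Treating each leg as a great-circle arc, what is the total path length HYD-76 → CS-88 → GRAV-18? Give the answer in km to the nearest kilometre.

3159 km

HYD-76: φ = +4.41333°, λ = -4.73700°
CS-88: φ = -1.38517°, λ = +4.27967°
GRAV-18: φ = -1.45733°, λ = -13.38933°
HYD-76→CS-88: c = 0.187000 rad, d = 1192.71 km
CS-88→GRAV-18: c = 0.308289 rad, d = 1966.31 km
Total = 1192.71 + 1966.31 = 3159.02 km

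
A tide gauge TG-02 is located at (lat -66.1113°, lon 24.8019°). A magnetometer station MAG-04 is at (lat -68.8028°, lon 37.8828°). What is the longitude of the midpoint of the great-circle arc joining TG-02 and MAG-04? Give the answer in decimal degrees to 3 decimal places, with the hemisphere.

Bx = cos φ₂ cos Δλ = 0.352197,  By = cos φ₂ sin Δλ = 0.081835
φₘ = atan2(sin φ₁ + sin φ₂, √((cos φ₁ + Bx)² + By²)) = -67.58879°
λₘ = λ₁ + atan2(By, cos φ₁ + Bx) = 30.97058°

30.971°E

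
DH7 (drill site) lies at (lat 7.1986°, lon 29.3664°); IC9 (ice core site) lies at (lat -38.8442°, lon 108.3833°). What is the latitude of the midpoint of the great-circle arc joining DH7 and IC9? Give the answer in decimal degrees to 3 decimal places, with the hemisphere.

20.079°S

Bx = cos φ₂ cos Δλ = 0.148387,  By = cos φ₂ sin Δλ = 0.764588
φₘ = atan2(sin φ₁ + sin φ₂, √((cos φ₁ + Bx)² + By²)) = -20.07866°
λₘ = λ₁ + atan2(By, cos φ₁ + Bx) = 63.20409°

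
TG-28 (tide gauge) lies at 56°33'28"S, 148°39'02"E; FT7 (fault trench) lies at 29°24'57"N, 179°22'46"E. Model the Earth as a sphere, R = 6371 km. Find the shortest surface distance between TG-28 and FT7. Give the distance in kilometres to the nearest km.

TG-28: φ = -56.55778°, λ = +148.65056°
FT7: φ = +29.41583°, λ = +179.37944°
Δφ = 85.9736°,  Δλ = 30.7289°
a = sin²(Δφ/2) + cos φ₁ cos φ₂ sin²(Δλ/2) = 0.498593
c = 2·arcsin(√a) = 1.567982 rad = 89.8387°
d = R·c = 6371 × 1.567982 = 9989.6 km

9990 km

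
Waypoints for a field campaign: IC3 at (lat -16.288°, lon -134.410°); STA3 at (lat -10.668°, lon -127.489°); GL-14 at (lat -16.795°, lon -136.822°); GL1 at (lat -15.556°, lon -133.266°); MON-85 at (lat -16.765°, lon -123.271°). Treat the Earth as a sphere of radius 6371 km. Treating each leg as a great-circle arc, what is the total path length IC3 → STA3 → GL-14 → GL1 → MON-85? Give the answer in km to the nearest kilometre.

IC3→STA3: c = 0.152990 rad, d = 974.70 km
STA3→GL-14: c = 0.190900 rad, d = 1216.22 km
GL-14→GL1: c = 0.063406 rad, d = 403.96 km
GL1→MON-85: c = 0.168856 rad, d = 1075.78 km
Total = 974.70 + 1216.22 + 403.96 + 1075.78 = 3670.66 km

3671 km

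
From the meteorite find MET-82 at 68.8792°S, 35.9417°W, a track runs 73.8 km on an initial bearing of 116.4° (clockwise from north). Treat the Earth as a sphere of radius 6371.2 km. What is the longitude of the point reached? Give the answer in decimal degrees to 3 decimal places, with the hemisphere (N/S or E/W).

34.270°W

δ = d/R = 73.8/6371.2 = 0.011583 rad
φ₂ = arcsin(sin φ₁ cos δ + cos φ₁ sin δ cos θ)
   = arcsin(-0.93282·0.99993 + 0.36034·0.01158·-0.44464) = -69.16620°
λ₂ = λ₁ + atan2(sin θ sin δ cos φ₁, cos δ − sin φ₁ sin φ₂) = -34.27005°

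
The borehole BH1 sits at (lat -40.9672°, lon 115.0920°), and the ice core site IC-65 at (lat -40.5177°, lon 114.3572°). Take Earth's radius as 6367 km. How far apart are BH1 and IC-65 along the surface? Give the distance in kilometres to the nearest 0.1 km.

Δφ = 0.4495°,  Δλ = -0.7348°
a = sin²(Δφ/2) + cos φ₁ cos φ₂ sin²(Δλ/2) = 0.000039
c = 2·arcsin(√a) = 0.012488 rad = 0.7155°
d = R·c = 6367 × 0.012488 = 79.5 km

79.5 km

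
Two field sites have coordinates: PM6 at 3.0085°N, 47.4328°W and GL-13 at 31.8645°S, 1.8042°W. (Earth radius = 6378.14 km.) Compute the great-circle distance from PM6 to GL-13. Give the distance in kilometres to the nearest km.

Δφ = -34.8730°,  Δλ = 45.6286°
a = sin²(Δφ/2) + cos φ₁ cos φ₂ sin²(Δλ/2) = 0.217303
c = 2·arcsin(√a) = 0.969885 rad = 55.5703°
d = R·c = 6378.14 × 0.969885 = 6186.1 km

6186 km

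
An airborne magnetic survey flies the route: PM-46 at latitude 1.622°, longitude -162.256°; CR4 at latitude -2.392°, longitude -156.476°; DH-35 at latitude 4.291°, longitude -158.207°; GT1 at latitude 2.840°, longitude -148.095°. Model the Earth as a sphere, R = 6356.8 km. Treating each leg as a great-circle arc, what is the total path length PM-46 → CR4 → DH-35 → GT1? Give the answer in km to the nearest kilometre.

2678 km

PM-46→CR4: c = 0.122802 rad, d = 780.62 km
CR4→DH-35: c = 0.120484 rad, d = 765.89 km
DH-35→GT1: c = 0.177952 rad, d = 1131.20 km
Total = 780.62 + 765.89 + 1131.20 = 2677.72 km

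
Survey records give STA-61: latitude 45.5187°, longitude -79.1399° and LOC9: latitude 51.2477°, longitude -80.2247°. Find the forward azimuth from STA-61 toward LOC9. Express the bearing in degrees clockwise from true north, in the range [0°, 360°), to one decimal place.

353.2°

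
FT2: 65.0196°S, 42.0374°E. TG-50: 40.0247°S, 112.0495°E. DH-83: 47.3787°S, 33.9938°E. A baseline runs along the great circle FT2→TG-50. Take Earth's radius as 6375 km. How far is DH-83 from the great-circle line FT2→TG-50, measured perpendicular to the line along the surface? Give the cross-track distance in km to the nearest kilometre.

δ₁₃ = central angle FT2→DH-83 = 0.317044 rad  (haversine)
θ₁₃ = bearing FT2→DH-83 = 342.307°,  θ₁₂ = bearing FT2→TG-50 = 92.731°
dₓₜ = R·arcsin(sin δ₁₃ · sin(θ₁₃ − θ₁₂)) = 6375·arcsin(0.31176·sin(249.576°)) = -1890.090 km
|dₓₜ| = 1890.090 km

1890 km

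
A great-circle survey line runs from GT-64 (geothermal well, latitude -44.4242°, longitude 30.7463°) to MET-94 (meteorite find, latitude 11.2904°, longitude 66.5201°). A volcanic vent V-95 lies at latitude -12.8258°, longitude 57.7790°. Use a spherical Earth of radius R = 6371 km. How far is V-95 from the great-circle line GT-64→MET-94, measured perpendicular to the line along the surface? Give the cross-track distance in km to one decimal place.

361.3 km

δ₁₃ = central angle GT-64→V-95 = 0.683032 rad  (haversine)
θ₁₃ = bearing GT-64→V-95 = 44.600°,  θ₁₂ = bearing GT-64→MET-94 = 39.448°
dₓₜ = R·arcsin(sin δ₁₃ · sin(θ₁₃ − θ₁₂)) = 6371·arcsin(0.63115·sin(5.152°)) = 361.280 km
|dₓₜ| = 361.280 km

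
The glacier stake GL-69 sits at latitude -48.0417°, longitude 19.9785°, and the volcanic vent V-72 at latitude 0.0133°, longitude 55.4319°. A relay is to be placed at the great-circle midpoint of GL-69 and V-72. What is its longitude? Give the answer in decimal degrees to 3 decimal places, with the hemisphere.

41.338°E

Bx = cos φ₂ cos Δλ = 0.814588,  By = cos φ₂ sin Δλ = 0.580041
φₘ = atan2(sin φ₁ + sin φ₂, √((cos φ₁ + Bx)² + By²)) = -25.02288°
λₘ = λ₁ + atan2(By, cos φ₁ + Bx) = 41.33796°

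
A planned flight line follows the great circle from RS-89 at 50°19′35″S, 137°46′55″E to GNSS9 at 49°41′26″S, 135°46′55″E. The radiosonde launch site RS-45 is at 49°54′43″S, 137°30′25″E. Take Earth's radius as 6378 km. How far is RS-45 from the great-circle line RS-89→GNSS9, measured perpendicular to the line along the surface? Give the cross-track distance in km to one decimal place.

RS-89: φ = -50.32639°, λ = +137.78194°
GNSS9: φ = -49.69056°, λ = +135.78194°
RS-45: φ = -49.91194°, λ = +137.50694°
δ₁₃ = central angle RS-89→RS-45 = 0.007861 rad  (haversine)
θ₁₃ = bearing RS-89→RS-45 = 336.847°,  θ₁₂ = bearing RS-89→GNSS9 = 295.552°
dₓₜ = R·arcsin(sin δ₁₃ · sin(θ₁₃ − θ₁₂)) = 6378·arcsin(0.00786·sin(41.295°)) = 33.087 km
|dₓₜ| = 33.087 km

33.1 km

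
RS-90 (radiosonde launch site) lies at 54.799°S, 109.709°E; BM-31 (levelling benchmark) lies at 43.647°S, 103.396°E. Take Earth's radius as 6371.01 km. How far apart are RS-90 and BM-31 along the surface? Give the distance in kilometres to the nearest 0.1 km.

1320.8 km

Δφ = 11.1520°,  Δλ = -6.3130°
a = sin²(Δφ/2) + cos φ₁ cos φ₂ sin²(Δλ/2) = 0.010706
c = 2·arcsin(√a) = 0.207310 rad = 11.8780°
d = R·c = 6371.01 × 0.207310 = 1320.8 km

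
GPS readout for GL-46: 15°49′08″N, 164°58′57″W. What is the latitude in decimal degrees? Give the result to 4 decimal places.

15.8189°N

15° + 49′/60 + 8″/3600 = 15 + 0.81667 + 0.00222 = 15.8189°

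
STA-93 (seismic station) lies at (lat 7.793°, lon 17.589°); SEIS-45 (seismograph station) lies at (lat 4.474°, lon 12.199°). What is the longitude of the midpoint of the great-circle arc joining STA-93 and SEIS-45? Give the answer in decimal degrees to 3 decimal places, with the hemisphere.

14.886°E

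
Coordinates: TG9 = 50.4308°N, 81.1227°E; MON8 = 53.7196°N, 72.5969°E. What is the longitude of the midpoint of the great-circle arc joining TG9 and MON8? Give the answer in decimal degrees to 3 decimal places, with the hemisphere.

77.017°E

Bx = cos φ₂ cos Δλ = 0.585198,  By = cos φ₂ sin Δλ = -0.087728
φₘ = atan2(sin φ₁ + sin φ₂, √((cos φ₁ + Bx)² + By²)) = 52.15203°
λₘ = λ₁ + atan2(By, cos φ₁ + Bx) = 77.01715°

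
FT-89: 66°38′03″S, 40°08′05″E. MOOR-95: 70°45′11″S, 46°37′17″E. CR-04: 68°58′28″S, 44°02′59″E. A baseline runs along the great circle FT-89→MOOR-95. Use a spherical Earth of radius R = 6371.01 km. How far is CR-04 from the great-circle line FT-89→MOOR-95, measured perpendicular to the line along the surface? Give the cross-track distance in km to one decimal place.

19.9 km

FT-89: φ = -66.63417°, λ = +40.13472°
MOOR-95: φ = -70.75306°, λ = +46.62139°
CR-04: φ = -68.97444°, λ = +44.04972°
δ₁₃ = central angle FT-89→CR-04 = 0.048298 rad  (haversine)
θ₁₃ = bearing FT-89→CR-04 = 149.510°,  θ₁₂ = bearing FT-89→MOOR-95 = 153.213°
dₓₜ = R·arcsin(sin δ₁₃ · sin(θ₁₃ − θ₁₂)) = 6371.01·arcsin(0.04828·sin(-3.703°)) = -19.866 km
|dₓₜ| = 19.866 km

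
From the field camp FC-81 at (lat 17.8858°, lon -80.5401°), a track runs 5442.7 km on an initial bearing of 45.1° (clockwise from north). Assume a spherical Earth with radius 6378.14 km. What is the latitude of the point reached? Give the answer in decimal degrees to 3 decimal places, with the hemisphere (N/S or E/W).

45.079°N

δ = d/R = 5442.7/6378.14 = 0.853337 rad
φ₂ = arcsin(sin φ₁ cos δ + cos φ₁ sin δ cos θ)
   = arcsin(0.30712·0.65747 + 0.95167·0.75348·0.70587) = 45.07875°
λ₂ = λ₁ + atan2(sin θ sin δ cos φ₁, cos δ − sin φ₁ sin φ₂) = -31.44200°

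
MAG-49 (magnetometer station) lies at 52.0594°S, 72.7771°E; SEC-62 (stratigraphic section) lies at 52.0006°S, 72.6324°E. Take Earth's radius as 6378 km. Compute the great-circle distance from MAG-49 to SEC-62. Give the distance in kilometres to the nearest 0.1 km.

11.9 km

Δφ = 0.0588°,  Δλ = -0.1447°
a = sin²(Δφ/2) + cos φ₁ cos φ₂ sin²(Δλ/2) = 0.000001
c = 2·arcsin(√a) = 0.001862 rad = 0.1067°
d = R·c = 6378 × 0.001862 = 11.9 km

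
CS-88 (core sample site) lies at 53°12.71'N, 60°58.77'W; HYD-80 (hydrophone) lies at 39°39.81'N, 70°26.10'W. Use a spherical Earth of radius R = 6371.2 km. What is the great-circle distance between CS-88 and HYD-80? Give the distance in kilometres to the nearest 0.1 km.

CS-88: φ = +53.21183°, λ = -60.97950°
HYD-80: φ = +39.66350°, λ = -70.43500°
Δφ = -13.5483°,  Δλ = -9.4555°
a = sin²(Δφ/2) + cos φ₁ cos φ₂ sin²(Δλ/2) = 0.017045
c = 2·arcsin(√a) = 0.261864 rad = 15.0037°
d = R·c = 6371.2 × 0.261864 = 1668.4 km

1668.4 km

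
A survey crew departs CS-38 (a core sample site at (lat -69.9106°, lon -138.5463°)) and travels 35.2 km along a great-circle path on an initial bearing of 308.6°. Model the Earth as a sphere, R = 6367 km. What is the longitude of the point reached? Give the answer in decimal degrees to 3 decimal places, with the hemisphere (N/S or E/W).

δ = d/R = 35.2/6367 = 0.005529 rad
φ₂ = arcsin(sin φ₁ cos δ + cos φ₁ sin δ cos θ)
   = arcsin(-0.93916·0.99998 + 0.34349·0.00553·0.62388) = -69.71153°
λ₂ = λ₁ + atan2(sin θ sin δ cos φ₁, cos δ − sin φ₁ sin φ₂) = -139.26025°

139.260°W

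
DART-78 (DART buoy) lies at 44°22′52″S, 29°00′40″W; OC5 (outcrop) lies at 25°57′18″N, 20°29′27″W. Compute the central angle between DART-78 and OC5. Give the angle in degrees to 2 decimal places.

70.77°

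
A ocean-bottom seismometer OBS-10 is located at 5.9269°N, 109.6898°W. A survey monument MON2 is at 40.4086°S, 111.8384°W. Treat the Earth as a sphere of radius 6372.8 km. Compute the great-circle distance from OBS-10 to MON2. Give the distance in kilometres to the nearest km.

5158 km

Δφ = -46.3355°,  Δλ = -2.1486°
a = sin²(Δφ/2) + cos φ₁ cos φ₂ sin²(Δλ/2) = 0.155049
c = 2·arcsin(√a) = 0.809443 rad = 46.3777°
d = R·c = 6372.8 × 0.809443 = 5158.4 km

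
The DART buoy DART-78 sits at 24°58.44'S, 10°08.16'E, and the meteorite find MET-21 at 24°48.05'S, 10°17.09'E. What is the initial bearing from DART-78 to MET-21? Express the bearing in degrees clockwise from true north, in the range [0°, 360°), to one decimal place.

38.0°

DART-78: φ = -24.97400°, λ = +10.13600°
MET-21: φ = -24.80083°, λ = +10.28483°
Δλ = 0.1488°
y = sin Δλ · cos φ₂ = 0.002358
x = cos φ₁ sin φ₂ − sin φ₁ cos φ₂ cos Δλ = 0.003021
θ = atan2(y, x) = 37.9737° → 37.9737° (mod 360°)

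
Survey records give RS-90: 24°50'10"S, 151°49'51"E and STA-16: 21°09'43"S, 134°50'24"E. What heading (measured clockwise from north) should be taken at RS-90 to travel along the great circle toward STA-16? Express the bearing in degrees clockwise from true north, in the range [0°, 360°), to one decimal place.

279.8°

RS-90: φ = -24.83611°, λ = +151.83083°
STA-16: φ = -21.16194°, λ = +134.84000°
Δλ = -16.9908°
y = sin Δλ · cos φ₂ = -0.272513
x = cos φ₁ sin φ₂ − sin φ₁ cos φ₂ cos Δλ = 0.046985
θ = atan2(y, x) = -80.2175° → 279.7825° (mod 360°)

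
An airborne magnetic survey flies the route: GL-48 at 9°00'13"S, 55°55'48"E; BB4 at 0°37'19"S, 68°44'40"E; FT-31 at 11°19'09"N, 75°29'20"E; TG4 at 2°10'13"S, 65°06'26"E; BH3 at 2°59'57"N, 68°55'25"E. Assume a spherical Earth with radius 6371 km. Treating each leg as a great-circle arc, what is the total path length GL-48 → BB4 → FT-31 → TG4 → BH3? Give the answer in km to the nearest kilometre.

5823 km

GL-48: φ = -9.00361°, λ = +55.93000°
BB4: φ = -0.62194°, λ = +68.74444°
FT-31: φ = +11.31917°, λ = +75.48889°
TG4: φ = -2.17028°, λ = +65.10722°
BH3: φ = +2.99917°, λ = +68.92361°
GL-48→BB4: c = 0.266415 rad, d = 1697.33 km
BB4→FT-31: c = 0.238998 rad, d = 1522.66 km
FT-31→TG4: c = 0.296476 rad, d = 1888.85 km
TG4→BH3: c = 0.112133 rad, d = 714.40 km
Total = 1697.33 + 1522.66 + 1888.85 + 714.40 = 5823.24 km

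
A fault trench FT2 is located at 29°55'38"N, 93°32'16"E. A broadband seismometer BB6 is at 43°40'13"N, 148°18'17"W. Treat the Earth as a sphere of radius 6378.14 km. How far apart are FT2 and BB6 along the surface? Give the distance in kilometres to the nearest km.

9708 km

FT2: φ = +29.92722°, λ = +93.53778°
BB6: φ = +43.67028°, λ = -148.30472°
Δφ = 13.7431°,  Δλ = 118.1575°
a = sin²(Δφ/2) + cos φ₁ cos φ₂ sin²(Δλ/2) = 0.475664
c = 2·arcsin(√a) = 1.522105 rad = 87.2102°
d = R·c = 6378.14 × 1.522105 = 9708.2 km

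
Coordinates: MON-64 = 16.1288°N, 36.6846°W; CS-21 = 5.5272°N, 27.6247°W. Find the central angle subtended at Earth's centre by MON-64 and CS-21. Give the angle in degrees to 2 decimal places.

Δφ = -10.6016°,  Δλ = 9.0599°
a = sin²(Δφ/2) + cos φ₁ cos φ₂ sin²(Δλ/2) = 0.014499
c = 2·arcsin(√a) = 0.241413 rad = 13.8319°

13.83°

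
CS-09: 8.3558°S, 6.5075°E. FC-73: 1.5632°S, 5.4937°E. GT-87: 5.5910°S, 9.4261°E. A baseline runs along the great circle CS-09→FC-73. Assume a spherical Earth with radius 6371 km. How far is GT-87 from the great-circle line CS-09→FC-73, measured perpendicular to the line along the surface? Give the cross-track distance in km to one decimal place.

364.8 km

δ₁₃ = central angle CS-09→GT-87 = 0.069890 rad  (haversine)
θ₁₃ = bearing CS-09→GT-87 = 46.524°,  θ₁₂ = bearing CS-09→FC-73 = 351.494°
dₓₜ = R·arcsin(sin δ₁₃ · sin(θ₁₃ − θ₁₂)) = 6371·arcsin(0.06983·sin(-304.970°)) = 364.779 km
|dₓₜ| = 364.779 km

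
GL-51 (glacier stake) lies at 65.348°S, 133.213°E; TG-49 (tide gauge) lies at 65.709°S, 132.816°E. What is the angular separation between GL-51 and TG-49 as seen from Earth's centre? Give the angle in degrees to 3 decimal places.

0.397°

Δφ = -0.3610°,  Δλ = -0.3970°
a = sin²(Δφ/2) + cos φ₁ cos φ₂ sin²(Δλ/2) = 0.000012
c = 2·arcsin(√a) = 0.006924 rad = 0.3967°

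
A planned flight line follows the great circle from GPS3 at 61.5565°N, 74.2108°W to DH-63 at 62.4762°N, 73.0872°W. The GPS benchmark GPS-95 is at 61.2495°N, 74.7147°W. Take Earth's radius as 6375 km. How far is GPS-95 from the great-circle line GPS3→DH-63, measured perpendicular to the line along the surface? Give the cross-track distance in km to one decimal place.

δ₁₃ = central angle GPS3→GPS-95 = 0.006814 rad  (haversine)
θ₁₃ = bearing GPS3→GPS-95 = 218.376°,  θ₁₂ = bearing GPS3→DH-63 = 29.328°
dₓₜ = R·arcsin(sin δ₁₃ · sin(θ₁₃ − θ₁₂)) = 6375·arcsin(0.00681·sin(189.048°)) = -6.831 km
|dₓₜ| = 6.831 km

6.8 km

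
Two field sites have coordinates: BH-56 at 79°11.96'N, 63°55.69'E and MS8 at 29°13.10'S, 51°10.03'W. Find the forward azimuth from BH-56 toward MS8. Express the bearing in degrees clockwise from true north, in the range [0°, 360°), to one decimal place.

BH-56: φ = +79.19933°, λ = +63.92817°
MS8: φ = -29.21833°, λ = -51.16717°
Δλ = -115.0953°
y = sin Δλ · cos φ₂ = -0.790380
x = cos φ₁ sin φ₂ − sin φ₁ cos φ₂ cos Δλ = 0.272131
θ = atan2(y, x) = -71.0012° → 288.9988° (mod 360°)

289.0°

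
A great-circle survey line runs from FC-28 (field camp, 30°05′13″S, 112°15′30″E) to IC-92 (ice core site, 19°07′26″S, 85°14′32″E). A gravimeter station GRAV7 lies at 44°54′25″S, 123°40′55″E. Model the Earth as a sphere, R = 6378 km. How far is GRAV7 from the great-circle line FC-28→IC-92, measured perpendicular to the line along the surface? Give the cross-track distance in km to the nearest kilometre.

FC-28: φ = -30.08694°, λ = +112.25833°
IC-92: φ = -19.12389°, λ = +85.24222°
GRAV7: φ = -44.90694°, λ = +123.68194°
δ₁₃ = central angle FC-28→GRAV7 = 0.302503 rad  (haversine)
θ₁₃ = bearing FC-28→GRAV7 = 151.909°,  θ₁₂ = bearing FC-28→IC-92 = 287.885°
dₓₜ = R·arcsin(sin δ₁₃ · sin(θ₁₃ − θ₁₂)) = 6378·arcsin(0.29791·sin(-135.975°)) = -1330.107 km
|dₓₜ| = 1330.107 km

1330 km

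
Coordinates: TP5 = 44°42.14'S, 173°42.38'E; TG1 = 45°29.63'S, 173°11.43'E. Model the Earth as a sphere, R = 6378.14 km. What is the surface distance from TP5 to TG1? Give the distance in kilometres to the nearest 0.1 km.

97.0 km

TP5: φ = -44.70233°, λ = +173.70633°
TG1: φ = -45.49383°, λ = +173.19050°
Δφ = -0.7915°,  Δλ = -0.5158°
a = sin²(Δφ/2) + cos φ₁ cos φ₂ sin²(Δλ/2) = 0.000058
c = 2·arcsin(√a) = 0.015206 rad = 0.8712°
d = R·c = 6378.14 × 0.015206 = 97.0 km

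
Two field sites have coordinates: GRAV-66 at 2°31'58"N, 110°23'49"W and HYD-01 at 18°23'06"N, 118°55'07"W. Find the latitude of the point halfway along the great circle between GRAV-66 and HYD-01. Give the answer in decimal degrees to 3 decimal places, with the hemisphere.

10.487°N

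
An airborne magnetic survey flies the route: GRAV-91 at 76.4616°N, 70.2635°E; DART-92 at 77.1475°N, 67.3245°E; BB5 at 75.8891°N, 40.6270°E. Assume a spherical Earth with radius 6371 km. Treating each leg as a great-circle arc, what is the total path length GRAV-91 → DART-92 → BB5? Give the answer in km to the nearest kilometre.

806 km

GRAV-91→DART-92: c = 0.016742 rad, d = 106.66 km
DART-92→BB5: c = 0.109807 rad, d = 699.58 km
Total = 106.66 + 699.58 = 806.24 km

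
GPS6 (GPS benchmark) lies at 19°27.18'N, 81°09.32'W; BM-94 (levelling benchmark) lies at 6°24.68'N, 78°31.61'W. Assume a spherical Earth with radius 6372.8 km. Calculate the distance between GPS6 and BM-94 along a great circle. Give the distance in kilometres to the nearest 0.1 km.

1478.2 km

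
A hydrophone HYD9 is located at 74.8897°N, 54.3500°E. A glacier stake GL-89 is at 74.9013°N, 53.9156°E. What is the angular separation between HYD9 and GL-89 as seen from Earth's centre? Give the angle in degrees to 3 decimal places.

0.114°

Δφ = 0.0116°,  Δλ = -0.4344°
a = sin²(Δφ/2) + cos φ₁ cos φ₂ sin²(Δλ/2) = 0.000001
c = 2·arcsin(√a) = 0.001986 rad = 0.1138°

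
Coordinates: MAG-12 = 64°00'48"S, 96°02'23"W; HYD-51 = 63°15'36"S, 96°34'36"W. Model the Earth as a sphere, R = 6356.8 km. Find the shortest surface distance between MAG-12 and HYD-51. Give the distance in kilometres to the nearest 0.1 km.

87.7 km

MAG-12: φ = -64.01333°, λ = -96.03972°
HYD-51: φ = -63.26000°, λ = -96.57667°
Δφ = 0.7533°,  Δλ = -0.5369°
a = sin²(Δφ/2) + cos φ₁ cos φ₂ sin²(Δλ/2) = 0.000048
c = 2·arcsin(√a) = 0.013791 rad = 0.7902°
d = R·c = 6356.8 × 0.013791 = 87.7 km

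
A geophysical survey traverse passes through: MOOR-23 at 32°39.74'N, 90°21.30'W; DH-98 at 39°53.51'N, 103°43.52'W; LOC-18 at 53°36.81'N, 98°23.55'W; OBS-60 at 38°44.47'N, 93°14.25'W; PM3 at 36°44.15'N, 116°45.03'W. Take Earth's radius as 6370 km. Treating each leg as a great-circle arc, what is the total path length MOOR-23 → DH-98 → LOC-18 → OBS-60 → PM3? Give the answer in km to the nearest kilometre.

MOOR-23: φ = +32.66233°, λ = -90.35500°
DH-98: φ = +39.89183°, λ = -103.72533°
LOC-18: φ = +53.61350°, λ = -98.39250°
OBS-60: φ = +38.74117°, λ = -93.23750°
PM3: φ = +36.73583°, λ = -116.75050°
MOOR-23→DH-98: c = 0.226124 rad, d = 1440.41 km
DH-98→LOC-18: c = 0.247657 rad, d = 1577.58 km
LOC-18→OBS-60: c = 0.266765 rad, d = 1699.30 km
OBS-60→PM3: c = 0.325512 rad, d = 2073.51 km
Total = 1440.41 + 1577.58 + 1699.30 + 2073.51 = 6790.80 km

6791 km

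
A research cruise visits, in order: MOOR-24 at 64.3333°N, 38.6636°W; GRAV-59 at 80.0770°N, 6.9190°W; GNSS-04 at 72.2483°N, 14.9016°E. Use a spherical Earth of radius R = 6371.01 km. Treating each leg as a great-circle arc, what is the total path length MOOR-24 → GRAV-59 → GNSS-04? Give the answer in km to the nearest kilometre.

3028 km

MOOR-24→GRAV-59: c = 0.313308 rad, d = 1996.09 km
GRAV-59→GNSS-04: c = 0.161946 rad, d = 1031.76 km
Total = 1996.09 + 1031.76 = 3027.85 km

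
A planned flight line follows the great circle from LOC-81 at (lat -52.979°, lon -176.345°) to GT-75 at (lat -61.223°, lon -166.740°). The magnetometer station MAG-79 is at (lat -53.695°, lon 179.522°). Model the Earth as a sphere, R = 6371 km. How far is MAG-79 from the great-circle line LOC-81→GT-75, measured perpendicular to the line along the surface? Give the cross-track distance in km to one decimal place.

δ₁₃ = central angle LOC-81→MAG-79 = 0.044841 rad  (haversine)
θ₁₃ = bearing LOC-81→MAG-79 = 252.170°,  θ₁₂ = bearing LOC-81→GT-75 = 151.636°
dₓₜ = R·arcsin(sin δ₁₃ · sin(θ₁₃ − θ₁₂)) = 6371·arcsin(0.04483·sin(100.534°)) = 280.862 km
|dₓₜ| = 280.862 km

280.9 km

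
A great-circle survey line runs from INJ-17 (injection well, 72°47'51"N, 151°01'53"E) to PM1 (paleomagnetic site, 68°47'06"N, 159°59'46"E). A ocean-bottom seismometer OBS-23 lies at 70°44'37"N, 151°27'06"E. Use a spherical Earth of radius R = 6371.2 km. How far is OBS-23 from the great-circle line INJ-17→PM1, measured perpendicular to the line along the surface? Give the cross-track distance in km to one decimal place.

INJ-17: φ = +72.79750°, λ = +151.03139°
PM1: φ = +68.78500°, λ = +159.99611°
OBS-23: φ = +70.74361°, λ = +151.45167°
δ₁₃ = central angle INJ-17→OBS-23 = 0.035920 rad  (haversine)
θ₁₃ = bearing INJ-17→OBS-23 = 176.138°,  θ₁₂ = bearing INJ-17→PM1 = 139.383°
dₓₜ = R·arcsin(sin δ₁₃ · sin(θ₁₃ − θ₁₂)) = 6371.2·arcsin(0.03591·sin(36.754°)) = 136.924 km
|dₓₜ| = 136.924 km

136.9 km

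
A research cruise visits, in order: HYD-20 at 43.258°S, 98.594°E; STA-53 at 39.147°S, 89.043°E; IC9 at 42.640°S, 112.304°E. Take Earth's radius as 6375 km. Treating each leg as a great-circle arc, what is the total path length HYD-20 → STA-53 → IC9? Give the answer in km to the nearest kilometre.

2908 km

HYD-20→STA-53: c = 0.144361 rad, d = 920.30 km
STA-53→IC9: c = 0.311844 rad, d = 1988.00 km
Total = 920.30 + 1988.00 = 2908.31 km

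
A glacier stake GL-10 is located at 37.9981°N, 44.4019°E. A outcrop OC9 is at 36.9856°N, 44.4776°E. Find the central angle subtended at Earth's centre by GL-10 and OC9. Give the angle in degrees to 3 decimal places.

1.014°

Δφ = -1.0125°,  Δλ = 0.0757°
a = sin²(Δφ/2) + cos φ₁ cos φ₂ sin²(Δλ/2) = 0.000078
c = 2·arcsin(√a) = 0.017703 rad = 1.0143°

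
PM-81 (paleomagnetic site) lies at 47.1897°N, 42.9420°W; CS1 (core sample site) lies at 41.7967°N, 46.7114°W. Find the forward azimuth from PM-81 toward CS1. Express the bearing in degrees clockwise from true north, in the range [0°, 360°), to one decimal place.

Δλ = -3.7694°
y = sin Δλ · cos φ₂ = -0.049011
x = cos φ₁ sin φ₂ − sin φ₁ cos φ₂ cos Δλ = -0.092804
θ = atan2(y, x) = -152.1608° → 207.8392° (mod 360°)

207.8°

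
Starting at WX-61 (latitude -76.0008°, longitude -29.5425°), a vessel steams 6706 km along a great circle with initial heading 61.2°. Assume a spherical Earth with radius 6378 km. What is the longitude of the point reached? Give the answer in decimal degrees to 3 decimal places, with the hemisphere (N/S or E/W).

δ = d/R = 6706/6378 = 1.051427 rad
φ₂ = arcsin(sin φ₁ cos δ + cos φ₁ sin δ cos θ)
   = arcsin(-0.97030·0.49633 + 0.24191·0.86813·0.48175) = -22.35964°
λ₂ = λ₁ + atan2(sin θ sin δ cos φ₁, cos δ − sin φ₁ sin φ₂) = 25.80319°

25.803°E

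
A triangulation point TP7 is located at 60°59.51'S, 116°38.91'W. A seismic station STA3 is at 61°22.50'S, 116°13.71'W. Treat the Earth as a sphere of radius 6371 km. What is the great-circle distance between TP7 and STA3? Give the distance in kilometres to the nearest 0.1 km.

TP7: φ = -60.99183°, λ = -116.64850°
STA3: φ = -61.37500°, λ = -116.22850°
Δφ = -0.3832°,  Δλ = 0.4200°
a = sin²(Δφ/2) + cos φ₁ cos φ₂ sin²(Δλ/2) = 0.000014
c = 2·arcsin(√a) = 0.007564 rad = 0.4334°
d = R·c = 6371 × 0.007564 = 48.2 km

48.2 km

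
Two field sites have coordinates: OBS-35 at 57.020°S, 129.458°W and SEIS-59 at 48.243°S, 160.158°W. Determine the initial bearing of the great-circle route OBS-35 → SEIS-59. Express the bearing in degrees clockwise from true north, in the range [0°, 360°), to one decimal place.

282.3°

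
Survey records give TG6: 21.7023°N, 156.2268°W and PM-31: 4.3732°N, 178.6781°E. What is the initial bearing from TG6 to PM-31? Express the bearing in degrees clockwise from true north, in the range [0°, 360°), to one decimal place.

238.1°

Δλ = -25.0951°
y = sin Δλ · cos φ₂ = -0.422887
x = cos φ₁ sin φ₂ − sin φ₁ cos φ₂ cos Δλ = -0.263056
θ = atan2(y, x) = -121.8835° → 238.1165° (mod 360°)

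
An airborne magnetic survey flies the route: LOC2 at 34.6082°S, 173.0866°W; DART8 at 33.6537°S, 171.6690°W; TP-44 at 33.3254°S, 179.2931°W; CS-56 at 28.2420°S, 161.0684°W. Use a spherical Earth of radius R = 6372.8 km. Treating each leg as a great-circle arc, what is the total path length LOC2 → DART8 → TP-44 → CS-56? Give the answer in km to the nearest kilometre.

2704 km

LOC2→DART8: c = 0.026400 rad, d = 168.24 km
DART8→TP-44: c = 0.111098 rad, d = 708.00 km
TP-44→CS-56: c = 0.286842 rad, d = 1827.98 km
Total = 168.24 + 708.00 + 1827.98 = 2704.23 km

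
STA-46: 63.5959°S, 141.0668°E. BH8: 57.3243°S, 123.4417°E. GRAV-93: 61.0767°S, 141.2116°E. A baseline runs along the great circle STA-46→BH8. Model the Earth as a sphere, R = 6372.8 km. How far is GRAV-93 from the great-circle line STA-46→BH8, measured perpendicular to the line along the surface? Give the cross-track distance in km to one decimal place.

251.3 km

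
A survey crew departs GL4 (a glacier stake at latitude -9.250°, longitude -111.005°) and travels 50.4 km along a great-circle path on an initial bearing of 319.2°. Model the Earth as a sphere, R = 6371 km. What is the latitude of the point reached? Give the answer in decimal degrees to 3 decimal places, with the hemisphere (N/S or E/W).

8.907°S

δ = d/R = 50.4/6371 = 0.007911 rad
φ₂ = arcsin(sin φ₁ cos δ + cos φ₁ sin δ cos θ)
   = arcsin(-0.16074·0.99997 + 0.98700·0.00791·0.75700) = -8.90676°
λ₂ = λ₁ + atan2(sin θ sin δ cos φ₁, cos δ − sin φ₁ sin φ₂) = -111.30478°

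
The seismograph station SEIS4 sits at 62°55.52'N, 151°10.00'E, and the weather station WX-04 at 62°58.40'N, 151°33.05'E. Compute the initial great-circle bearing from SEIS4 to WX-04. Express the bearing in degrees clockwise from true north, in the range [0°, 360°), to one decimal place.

SEIS4: φ = +62.92533°, λ = +151.16667°
WX-04: φ = +62.97333°, λ = +151.55083°
Δλ = 0.3842°
y = sin Δλ · cos φ₂ = 0.003047
x = cos φ₁ sin φ₂ − sin φ₁ cos φ₂ cos Δλ = 0.000847
θ = atan2(y, x) = 74.4666° → 74.4666° (mod 360°)

74.5°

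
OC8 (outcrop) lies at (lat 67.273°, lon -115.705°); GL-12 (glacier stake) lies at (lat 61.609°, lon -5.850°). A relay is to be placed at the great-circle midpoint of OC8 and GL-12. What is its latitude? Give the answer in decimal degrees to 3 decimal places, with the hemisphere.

Bx = cos φ₂ cos Δλ = -0.161495,  By = cos φ₂ sin Δλ = 0.447221
φₘ = atan2(sin φ₁ + sin φ₂, √((cos φ₁ + Bx)² + By²)) = 74.47635°
λₘ = λ₁ + atan2(By, cos φ₁ + Bx) = -52.39657°

74.476°N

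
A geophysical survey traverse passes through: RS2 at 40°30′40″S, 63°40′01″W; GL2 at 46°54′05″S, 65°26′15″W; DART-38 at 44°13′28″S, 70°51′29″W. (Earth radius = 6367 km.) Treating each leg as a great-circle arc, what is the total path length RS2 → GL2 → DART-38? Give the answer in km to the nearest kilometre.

1240 km

RS2: φ = -40.51111°, λ = -63.66694°
GL2: φ = -46.90139°, λ = -65.43750°
DART-38: φ = -44.22444°, λ = -70.85806°
RS2→GL2: c = 0.113738 rad, d = 724.17 km
GL2→DART-38: c = 0.081026 rad, d = 515.89 km
Total = 724.17 + 515.89 = 1240.06 km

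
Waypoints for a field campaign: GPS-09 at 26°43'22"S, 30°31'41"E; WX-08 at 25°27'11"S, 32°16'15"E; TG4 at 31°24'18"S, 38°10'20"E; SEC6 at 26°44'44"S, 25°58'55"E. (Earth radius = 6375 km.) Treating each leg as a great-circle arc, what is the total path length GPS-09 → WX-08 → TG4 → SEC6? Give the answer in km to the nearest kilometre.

GPS-09: φ = -26.72278°, λ = +30.52806°
WX-08: φ = -25.45306°, λ = +32.27083°
TG4: φ = -31.40500°, λ = +38.17222°
SEC6: φ = -26.74556°, λ = +25.98194°
GPS-09→WX-08: c = 0.035176 rad, d = 224.25 km
WX-08→TG4: c = 0.137768 rad, d = 878.27 km
TG4→SEC6: c = 0.202787 rad, d = 1292.77 km
Total = 224.25 + 878.27 + 1292.77 = 2395.29 km

2395 km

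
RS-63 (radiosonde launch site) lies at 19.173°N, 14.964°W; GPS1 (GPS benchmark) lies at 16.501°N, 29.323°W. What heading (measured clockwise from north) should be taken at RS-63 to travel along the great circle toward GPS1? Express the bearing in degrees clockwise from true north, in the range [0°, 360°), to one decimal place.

261.2°

Δλ = -14.3590°
y = sin Δλ · cos φ₂ = -0.237783
x = cos φ₁ sin φ₂ − sin φ₁ cos φ₂ cos Δλ = -0.036781
θ = atan2(y, x) = -98.7931° → 261.2069° (mod 360°)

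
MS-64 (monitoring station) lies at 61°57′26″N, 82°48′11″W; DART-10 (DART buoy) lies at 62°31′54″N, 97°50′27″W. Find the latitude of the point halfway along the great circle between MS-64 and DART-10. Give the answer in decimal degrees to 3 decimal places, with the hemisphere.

MS-64: φ = +61.95722°, λ = -82.80306°
DART-10: φ = +62.53167°, λ = -97.84083°
Bx = cos φ₂ cos Δλ = 0.445462,  By = cos φ₂ sin Δλ = -0.119676
φₘ = atan2(sin φ₁ + sin φ₂, √((cos φ₁ + Bx)² + By²)) = 62.44783°
λₘ = λ₁ + atan2(By, cos φ₁ + Bx) = -90.24991°

62.448°N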